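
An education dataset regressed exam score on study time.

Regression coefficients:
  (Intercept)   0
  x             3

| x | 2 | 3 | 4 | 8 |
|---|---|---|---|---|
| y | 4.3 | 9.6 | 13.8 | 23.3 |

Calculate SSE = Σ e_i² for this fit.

SSE = 6.98

x=2: ŷ = 3·2 = 6; e = 4.3 − 6 = -1.7
x=3: ŷ = 3·3 = 9; e = 9.6 − 9 = 0.6
x=4: ŷ = 3·4 = 12; e = 13.8 − 12 = 1.8
x=8: ŷ = 3·8 = 24; e = 23.3 − 24 = -0.7
SSE = 2.89 + 0.36 + 3.24 + 0.49 = 6.98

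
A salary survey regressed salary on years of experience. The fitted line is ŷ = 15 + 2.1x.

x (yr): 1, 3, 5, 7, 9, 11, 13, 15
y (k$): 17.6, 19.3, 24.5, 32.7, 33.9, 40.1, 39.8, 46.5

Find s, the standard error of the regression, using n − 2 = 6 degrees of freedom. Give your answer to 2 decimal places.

s = 2.02

x=1: ŷ = 15 + 2.1·1 = 17.1; r = 17.6 − 17.1 = 0.5
x=3: ŷ = 15 + 2.1·3 = 21.3; r = 19.3 − 21.3 = -2
x=5: ŷ = 15 + 2.1·5 = 25.5; r = 24.5 − 25.5 = -1
x=7: ŷ = 15 + 2.1·7 = 29.7; r = 32.7 − 29.7 = 3
x=9: ŷ = 15 + 2.1·9 = 33.9; r = 33.9 − 33.9 = 0
x=11: ŷ = 15 + 2.1·11 = 38.1; r = 40.1 − 38.1 = 2
x=13: ŷ = 15 + 2.1·13 = 42.3; r = 39.8 − 42.3 = -2.5
x=15: ŷ = 15 + 2.1·15 = 46.5; r = 46.5 − 46.5 = 0
SSE = 0.25 + 4 + 1 + 9 + 0 + 4 + 6.25 + 0 = 24.5
s = √(24.5/6) = √4.08333 ≈ 2.02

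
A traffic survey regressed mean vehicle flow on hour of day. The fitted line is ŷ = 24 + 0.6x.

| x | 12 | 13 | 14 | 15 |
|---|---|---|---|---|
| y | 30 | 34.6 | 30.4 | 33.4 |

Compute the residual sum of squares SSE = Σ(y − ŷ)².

x=12: ŷ = 24 + 0.6·12 = 31.2; r = 30 − 31.2 = -1.2
x=13: ŷ = 24 + 0.6·13 = 31.8; r = 34.6 − 31.8 = 2.8
x=14: ŷ = 24 + 0.6·14 = 32.4; r = 30.4 − 32.4 = -2
x=15: ŷ = 24 + 0.6·15 = 33; r = 33.4 − 33 = 0.4
SSE = 1.44 + 7.84 + 4 + 0.16 = 13.44

SSE = 13.44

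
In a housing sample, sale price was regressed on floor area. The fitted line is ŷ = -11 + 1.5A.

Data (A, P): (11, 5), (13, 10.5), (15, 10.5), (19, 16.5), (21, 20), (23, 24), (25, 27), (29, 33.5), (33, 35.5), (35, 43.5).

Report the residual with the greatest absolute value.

r = -3

A=11: ŷ = -11 + 1.5·11 = 5.5; r = 5 − 5.5 = -0.5
A=13: ŷ = -11 + 1.5·13 = 8.5; r = 10.5 − 8.5 = 2
A=15: ŷ = -11 + 1.5·15 = 11.5; r = 10.5 − 11.5 = -1
A=19: ŷ = -11 + 1.5·19 = 17.5; r = 16.5 − 17.5 = -1
A=21: ŷ = -11 + 1.5·21 = 20.5; r = 20 − 20.5 = -0.5
A=23: ŷ = -11 + 1.5·23 = 23.5; r = 24 − 23.5 = 0.5
A=25: ŷ = -11 + 1.5·25 = 26.5; r = 27 − 26.5 = 0.5
A=29: ŷ = -11 + 1.5·29 = 32.5; r = 33.5 − 32.5 = 1
A=33: ŷ = -11 + 1.5·33 = 38.5; r = 35.5 − 38.5 = -3
A=35: ŷ = -11 + 1.5·35 = 41.5; r = 43.5 − 41.5 = 2
Largest |r| is 3 at A = 33, residual -3.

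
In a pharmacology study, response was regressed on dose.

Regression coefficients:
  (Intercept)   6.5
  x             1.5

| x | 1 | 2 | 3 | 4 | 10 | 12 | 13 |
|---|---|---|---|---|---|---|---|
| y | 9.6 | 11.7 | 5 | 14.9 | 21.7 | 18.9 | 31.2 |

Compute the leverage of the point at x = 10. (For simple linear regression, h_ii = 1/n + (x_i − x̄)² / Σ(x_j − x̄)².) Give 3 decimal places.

h = 0.226

x̄ = (1 + 2 + 3 + 4 + 10 + 12 + 13)/7 = 6.42857
Σ(x − x̄)² = 29.4694 + 19.6122 + 11.7551 + 5.89796 + 12.7551 + 31.0408 + 43.1837 = 153.714
h = 1/7 + (3.57143)²/153.714 = 0.142857 + 0.0829793 = 0.226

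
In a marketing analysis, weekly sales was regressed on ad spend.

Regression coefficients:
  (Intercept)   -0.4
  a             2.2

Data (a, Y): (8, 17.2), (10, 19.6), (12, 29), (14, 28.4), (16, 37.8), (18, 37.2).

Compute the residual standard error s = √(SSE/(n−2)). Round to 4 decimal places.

s = 2.7386

a=8: Ŷ = -0.4 + 2.2·8 = 17.2; e = 17.2 − 17.2 = 0
a=10: Ŷ = -0.4 + 2.2·10 = 21.6; e = 19.6 − 21.6 = -2
a=12: Ŷ = -0.4 + 2.2·12 = 26; e = 29 − 26 = 3
a=14: Ŷ = -0.4 + 2.2·14 = 30.4; e = 28.4 − 30.4 = -2
a=16: Ŷ = -0.4 + 2.2·16 = 34.8; e = 37.8 − 34.8 = 3
a=18: Ŷ = -0.4 + 2.2·18 = 39.2; e = 37.2 − 39.2 = -2
SSE = 0 + 4 + 9 + 4 + 9 + 4 = 30
s = √(30/4) = √7.5 ≈ 2.7386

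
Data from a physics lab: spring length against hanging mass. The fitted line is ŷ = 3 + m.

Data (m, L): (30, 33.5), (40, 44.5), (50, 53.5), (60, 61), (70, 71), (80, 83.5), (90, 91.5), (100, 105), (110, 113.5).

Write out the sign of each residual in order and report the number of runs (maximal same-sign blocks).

5 runs

m=30: ŷ = 3 + 30 = 33; r = 33.5 − 33 = 0.5
m=40: ŷ = 3 + 40 = 43; r = 44.5 − 43 = 1.5
m=50: ŷ = 3 + 50 = 53; r = 53.5 − 53 = 0.5
m=60: ŷ = 3 + 60 = 63; r = 61 − 63 = -2
m=70: ŷ = 3 + 70 = 73; r = 71 − 73 = -2
m=80: ŷ = 3 + 80 = 83; r = 83.5 − 83 = 0.5
m=90: ŷ = 3 + 90 = 93; r = 91.5 − 93 = -1.5
m=100: ŷ = 3 + 100 = 103; r = 105 − 103 = 2
m=110: ŷ = 3 + 110 = 113; r = 113.5 − 113 = 0.5
Signs: + + + − − + − + +
Runs: +×3, −×2, +×1, −×1, +×2 → 5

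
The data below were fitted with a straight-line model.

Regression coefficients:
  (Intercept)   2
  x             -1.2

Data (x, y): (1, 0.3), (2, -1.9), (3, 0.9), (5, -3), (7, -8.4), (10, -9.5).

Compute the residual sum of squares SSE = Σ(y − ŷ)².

x=1: ŷ = 2 − 1.2·1 = 0.8; r = 0.3 − 0.8 = -0.5
x=2: ŷ = 2 − 1.2·2 = -0.4; r = -1.9 − (-0.4) = -1.5
x=3: ŷ = 2 − 1.2·3 = -1.6; r = 0.9 − (-1.6) = 2.5
x=5: ŷ = 2 − 1.2·5 = -4; r = -3 − (-4) = 1
x=7: ŷ = 2 − 1.2·7 = -6.4; r = -8.4 − (-6.4) = -2
x=10: ŷ = 2 − 1.2·10 = -10; r = -9.5 − (-10) = 0.5
SSE = 0.25 + 2.25 + 6.25 + 1 + 4 + 0.25 = 14

SSE = 14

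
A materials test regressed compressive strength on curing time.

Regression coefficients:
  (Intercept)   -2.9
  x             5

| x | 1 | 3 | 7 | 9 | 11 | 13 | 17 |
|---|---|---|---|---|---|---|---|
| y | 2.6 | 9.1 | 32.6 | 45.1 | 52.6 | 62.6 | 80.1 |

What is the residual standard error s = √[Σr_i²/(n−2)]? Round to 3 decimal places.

s = 2.145

x=1: ŷ = -2.9 + 5·1 = 2.1; r = 2.6 − 2.1 = 0.5
x=3: ŷ = -2.9 + 5·3 = 12.1; r = 9.1 − 12.1 = -3
x=7: ŷ = -2.9 + 5·7 = 32.1; r = 32.6 − 32.1 = 0.5
x=9: ŷ = -2.9 + 5·9 = 42.1; r = 45.1 − 42.1 = 3
x=11: ŷ = -2.9 + 5·11 = 52.1; r = 52.6 − 52.1 = 0.5
x=13: ŷ = -2.9 + 5·13 = 62.1; r = 62.6 − 62.1 = 0.5
x=17: ŷ = -2.9 + 5·17 = 82.1; r = 80.1 − 82.1 = -2
SSE = 0.25 + 9 + 0.25 + 9 + 0.25 + 0.25 + 4 = 23
s = √(23/5) = √4.6 ≈ 2.145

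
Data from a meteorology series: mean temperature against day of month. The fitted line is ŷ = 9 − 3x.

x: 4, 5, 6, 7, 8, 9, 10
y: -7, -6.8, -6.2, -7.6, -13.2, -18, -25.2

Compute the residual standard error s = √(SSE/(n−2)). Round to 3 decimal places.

s = 3.598

x=4: ŷ = 9 − 3·4 = -3; e = -7 − (-3) = -4
x=5: ŷ = 9 − 3·5 = -6; e = -6.8 − (-6) = -0.8
x=6: ŷ = 9 − 3·6 = -9; e = -6.2 − (-9) = 2.8
x=7: ŷ = 9 − 3·7 = -12; e = -7.6 − (-12) = 4.4
x=8: ŷ = 9 − 3·8 = -15; e = -13.2 − (-15) = 1.8
x=9: ŷ = 9 − 3·9 = -18; e = -18 − (-18) = 0
x=10: ŷ = 9 − 3·10 = -21; e = -25.2 − (-21) = -4.2
SSE = 16 + 0.64 + 7.84 + 19.36 + 3.24 + 0 + 17.64 = 64.72
s = √(64.72/5) = √12.944 ≈ 3.598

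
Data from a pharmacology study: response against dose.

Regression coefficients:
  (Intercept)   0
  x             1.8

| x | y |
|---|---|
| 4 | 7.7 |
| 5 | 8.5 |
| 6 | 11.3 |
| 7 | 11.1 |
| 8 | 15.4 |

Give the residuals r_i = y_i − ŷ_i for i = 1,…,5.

x=4: ŷ = 1.8·4 = 7.2; r = 7.7 − 7.2 = 0.5
x=5: ŷ = 1.8·5 = 9; r = 8.5 − 9 = -0.5
x=6: ŷ = 1.8·6 = 10.8; r = 11.3 − 10.8 = 0.5
x=7: ŷ = 1.8·7 = 12.6; r = 11.1 − 12.6 = -1.5
x=8: ŷ = 1.8·8 = 14.4; r = 15.4 − 14.4 = 1

0.5, -0.5, 0.5, -1.5, 1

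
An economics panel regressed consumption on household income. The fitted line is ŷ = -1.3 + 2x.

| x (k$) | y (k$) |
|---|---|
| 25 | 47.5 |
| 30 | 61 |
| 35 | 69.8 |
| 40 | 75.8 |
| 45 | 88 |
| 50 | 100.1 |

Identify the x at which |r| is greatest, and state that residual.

x=25: ŷ = -1.3 + 2·25 = 48.7; r = 47.5 − 48.7 = -1.2
x=30: ŷ = -1.3 + 2·30 = 58.7; r = 61 − 58.7 = 2.3
x=35: ŷ = -1.3 + 2·35 = 68.7; r = 69.8 − 68.7 = 1.1
x=40: ŷ = -1.3 + 2·40 = 78.7; r = 75.8 − 78.7 = -2.9
x=45: ŷ = -1.3 + 2·45 = 88.7; r = 88 − 88.7 = -0.7
x=50: ŷ = -1.3 + 2·50 = 98.7; r = 100.1 − 98.7 = 1.4
Largest |r| is 2.9 at x = 40, residual -2.9.

x = 40, r = -2.9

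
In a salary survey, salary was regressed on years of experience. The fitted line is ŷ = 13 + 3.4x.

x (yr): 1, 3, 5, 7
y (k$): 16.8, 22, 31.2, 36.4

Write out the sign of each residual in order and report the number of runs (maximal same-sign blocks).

4 runs

x=1: ŷ = 13 + 3.4·1 = 16.4; e = 16.8 − 16.4 = 0.4
x=3: ŷ = 13 + 3.4·3 = 23.2; e = 22 − 23.2 = -1.2
x=5: ŷ = 13 + 3.4·5 = 30; e = 31.2 − 30 = 1.2
x=7: ŷ = 13 + 3.4·7 = 36.8; e = 36.4 − 36.8 = -0.4
Signs: + − + −
Runs: +×1, −×1, +×1, −×1 → 4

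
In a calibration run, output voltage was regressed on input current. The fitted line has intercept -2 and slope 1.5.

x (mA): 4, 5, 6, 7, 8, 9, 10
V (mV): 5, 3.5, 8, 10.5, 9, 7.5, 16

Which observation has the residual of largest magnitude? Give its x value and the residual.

x=4: V̂ = -2 + 1.5·4 = 4; e = 5 − 4 = 1
x=5: V̂ = -2 + 1.5·5 = 5.5; e = 3.5 − 5.5 = -2
x=6: V̂ = -2 + 1.5·6 = 7; e = 8 − 7 = 1
x=7: V̂ = -2 + 1.5·7 = 8.5; e = 10.5 − 8.5 = 2
x=8: V̂ = -2 + 1.5·8 = 10; e = 9 − 10 = -1
x=9: V̂ = -2 + 1.5·9 = 11.5; e = 7.5 − 11.5 = -4
x=10: V̂ = -2 + 1.5·10 = 13; e = 16 − 13 = 3
Largest |e| is 4 at x = 9, residual -4.

x = 9, e = -4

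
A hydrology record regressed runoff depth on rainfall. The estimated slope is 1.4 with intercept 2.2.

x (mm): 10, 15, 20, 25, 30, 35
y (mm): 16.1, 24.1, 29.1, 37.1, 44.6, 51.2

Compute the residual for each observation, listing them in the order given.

-0.1, 0.9, -1.1, -0.1, 0.4, 0

x=10: ŷ = 2.2 + 1.4·10 = 16.2; r = 16.1 − 16.2 = -0.1
x=15: ŷ = 2.2 + 1.4·15 = 23.2; r = 24.1 − 23.2 = 0.9
x=20: ŷ = 2.2 + 1.4·20 = 30.2; r = 29.1 − 30.2 = -1.1
x=25: ŷ = 2.2 + 1.4·25 = 37.2; r = 37.1 − 37.2 = -0.1
x=30: ŷ = 2.2 + 1.4·30 = 44.2; r = 44.6 − 44.2 = 0.4
x=35: ŷ = 2.2 + 1.4·35 = 51.2; r = 51.2 − 51.2 = 0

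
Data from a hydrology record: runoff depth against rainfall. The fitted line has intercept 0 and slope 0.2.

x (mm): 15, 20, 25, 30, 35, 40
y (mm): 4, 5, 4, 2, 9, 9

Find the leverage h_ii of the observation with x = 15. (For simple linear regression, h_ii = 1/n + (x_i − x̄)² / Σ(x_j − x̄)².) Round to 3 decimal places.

x̄ = (15 + 20 + 25 + 30 + 35 + 40)/6 = 27.5
Σ(x − x̄)² = 156.25 + 56.25 + 6.25 + 6.25 + 56.25 + 156.25 = 437.5
h = 1/6 + (-12.5)²/437.5 = 0.166667 + 0.357143 = 0.524

h = 0.524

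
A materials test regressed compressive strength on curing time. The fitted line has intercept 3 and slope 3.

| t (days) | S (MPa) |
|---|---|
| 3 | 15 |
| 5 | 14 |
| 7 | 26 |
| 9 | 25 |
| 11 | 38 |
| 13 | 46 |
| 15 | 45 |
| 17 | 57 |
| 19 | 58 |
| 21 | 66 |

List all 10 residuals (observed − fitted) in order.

3, -4, 2, -5, 2, 4, -3, 3, -2, 0

t=3: ŷ = 3 + 3·3 = 12; r = 15 − 12 = 3
t=5: ŷ = 3 + 3·5 = 18; r = 14 − 18 = -4
t=7: ŷ = 3 + 3·7 = 24; r = 26 − 24 = 2
t=9: ŷ = 3 + 3·9 = 30; r = 25 − 30 = -5
t=11: ŷ = 3 + 3·11 = 36; r = 38 − 36 = 2
t=13: ŷ = 3 + 3·13 = 42; r = 46 − 42 = 4
t=15: ŷ = 3 + 3·15 = 48; r = 45 − 48 = -3
t=17: ŷ = 3 + 3·17 = 54; r = 57 − 54 = 3
t=19: ŷ = 3 + 3·19 = 60; r = 58 − 60 = -2
t=21: ŷ = 3 + 3·21 = 66; r = 66 − 66 = 0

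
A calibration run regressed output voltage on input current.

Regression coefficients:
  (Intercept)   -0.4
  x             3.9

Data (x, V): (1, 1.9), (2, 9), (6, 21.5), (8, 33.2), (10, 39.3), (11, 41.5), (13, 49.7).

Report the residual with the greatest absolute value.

x=1: V̂ = -0.4 + 3.9·1 = 3.5; r = 1.9 − 3.5 = -1.6
x=2: V̂ = -0.4 + 3.9·2 = 7.4; r = 9 − 7.4 = 1.6
x=6: V̂ = -0.4 + 3.9·6 = 23; r = 21.5 − 23 = -1.5
x=8: V̂ = -0.4 + 3.9·8 = 30.8; r = 33.2 − 30.8 = 2.4
x=10: V̂ = -0.4 + 3.9·10 = 38.6; r = 39.3 − 38.6 = 0.7
x=11: V̂ = -0.4 + 3.9·11 = 42.5; r = 41.5 − 42.5 = -1
x=13: V̂ = -0.4 + 3.9·13 = 50.3; r = 49.7 − 50.3 = -0.6
Largest |r| is 2.4 at x = 8, residual 2.4.

r = 2.4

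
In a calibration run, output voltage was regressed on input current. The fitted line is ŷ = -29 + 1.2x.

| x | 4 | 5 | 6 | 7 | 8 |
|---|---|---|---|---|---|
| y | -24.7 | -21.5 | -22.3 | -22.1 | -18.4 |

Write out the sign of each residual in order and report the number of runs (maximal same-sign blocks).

4 runs

x=4: ŷ = -29 + 1.2·4 = -24.2; r = -24.7 − (-24.2) = -0.5
x=5: ŷ = -29 + 1.2·5 = -23; r = -21.5 − (-23) = 1.5
x=6: ŷ = -29 + 1.2·6 = -21.8; r = -22.3 − (-21.8) = -0.5
x=7: ŷ = -29 + 1.2·7 = -20.6; r = -22.1 − (-20.6) = -1.5
x=8: ŷ = -29 + 1.2·8 = -19.4; r = -18.4 − (-19.4) = 1
Signs: − + − − +
Runs: −×1, +×1, −×2, +×1 → 4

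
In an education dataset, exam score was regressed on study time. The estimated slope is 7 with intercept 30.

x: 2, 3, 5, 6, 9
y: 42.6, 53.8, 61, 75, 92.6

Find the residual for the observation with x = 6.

e = 3

ŷ = 30 + 7·6 = 72
e = 75 − 72 = 3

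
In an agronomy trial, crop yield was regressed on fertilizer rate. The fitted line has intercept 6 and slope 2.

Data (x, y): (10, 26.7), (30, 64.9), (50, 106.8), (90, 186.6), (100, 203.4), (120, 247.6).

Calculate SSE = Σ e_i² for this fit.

x=10: ŷ = 6 + 2·10 = 26; e = 26.7 − 26 = 0.7
x=30: ŷ = 6 + 2·30 = 66; e = 64.9 − 66 = -1.1
x=50: ŷ = 6 + 2·50 = 106; e = 106.8 − 106 = 0.8
x=90: ŷ = 6 + 2·90 = 186; e = 186.6 − 186 = 0.6
x=100: ŷ = 6 + 2·100 = 206; e = 203.4 − 206 = -2.6
x=120: ŷ = 6 + 2·120 = 246; e = 247.6 − 246 = 1.6
SSE = 0.49 + 1.21 + 0.64 + 0.36 + 6.76 + 2.56 = 12.02

SSE = 12.02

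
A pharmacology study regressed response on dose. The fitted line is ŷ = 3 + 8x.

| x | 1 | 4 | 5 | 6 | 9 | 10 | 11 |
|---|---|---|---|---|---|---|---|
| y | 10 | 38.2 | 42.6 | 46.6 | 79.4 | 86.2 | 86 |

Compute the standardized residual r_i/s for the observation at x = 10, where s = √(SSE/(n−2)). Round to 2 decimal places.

0.77

x=1: ŷ = 3 + 8·1 = 11; r = 10 − 11 = -1
x=4: ŷ = 3 + 8·4 = 35; r = 38.2 − 35 = 3.2
x=5: ŷ = 3 + 8·5 = 43; r = 42.6 − 43 = -0.4
x=6: ŷ = 3 + 8·6 = 51; r = 46.6 − 51 = -4.4
x=9: ŷ = 3 + 8·9 = 75; r = 79.4 − 75 = 4.4
x=10: ŷ = 3 + 8·10 = 83; r = 86.2 − 83 = 3.2
x=11: ŷ = 3 + 8·11 = 91; r = 86 − 91 = -5
SSE = 1 + 10.24 + 0.16 + 19.36 + 19.36 + 10.24 + 25 = 85.36
s = √(85.36/5) = 4.13183
r/s = 3.2 / 4.13183 = 0.77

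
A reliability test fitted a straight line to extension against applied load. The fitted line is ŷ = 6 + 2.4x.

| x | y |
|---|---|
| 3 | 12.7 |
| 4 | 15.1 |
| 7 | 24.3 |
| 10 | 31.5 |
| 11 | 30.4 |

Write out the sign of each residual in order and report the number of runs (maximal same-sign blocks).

3 runs

x=3: ŷ = 6 + 2.4·3 = 13.2; e = 12.7 − 13.2 = -0.5
x=4: ŷ = 6 + 2.4·4 = 15.6; e = 15.1 − 15.6 = -0.5
x=7: ŷ = 6 + 2.4·7 = 22.8; e = 24.3 − 22.8 = 1.5
x=10: ŷ = 6 + 2.4·10 = 30; e = 31.5 − 30 = 1.5
x=11: ŷ = 6 + 2.4·11 = 32.4; e = 30.4 − 32.4 = -2
Signs: − − + + −
Runs: −×2, +×2, −×1 → 3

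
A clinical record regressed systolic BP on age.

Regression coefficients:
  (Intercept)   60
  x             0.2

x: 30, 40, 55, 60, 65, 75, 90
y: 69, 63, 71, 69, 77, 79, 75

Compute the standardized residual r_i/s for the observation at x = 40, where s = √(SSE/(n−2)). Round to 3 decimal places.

x=30: ŷ = 60 + 0.2·30 = 66; r = 69 − 66 = 3
x=40: ŷ = 60 + 0.2·40 = 68; r = 63 − 68 = -5
x=55: ŷ = 60 + 0.2·55 = 71; r = 71 − 71 = 0
x=60: ŷ = 60 + 0.2·60 = 72; r = 69 − 72 = -3
x=65: ŷ = 60 + 0.2·65 = 73; r = 77 − 73 = 4
x=75: ŷ = 60 + 0.2·75 = 75; r = 79 − 75 = 4
x=90: ŷ = 60 + 0.2·90 = 78; r = 75 − 78 = -3
SSE = 9 + 25 + 0 + 9 + 16 + 16 + 9 = 84
s = √(84/5) = 4.09878
r/s = -5 / 4.09878 = -1.220

-1.220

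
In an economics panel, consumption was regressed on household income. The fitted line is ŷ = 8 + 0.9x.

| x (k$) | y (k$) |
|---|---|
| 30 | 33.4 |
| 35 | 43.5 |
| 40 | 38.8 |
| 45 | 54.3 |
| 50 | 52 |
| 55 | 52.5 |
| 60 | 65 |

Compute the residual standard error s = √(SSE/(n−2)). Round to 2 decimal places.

x=30: ŷ = 8 + 0.9·30 = 35; r = 33.4 − 35 = -1.6
x=35: ŷ = 8 + 0.9·35 = 39.5; r = 43.5 − 39.5 = 4
x=40: ŷ = 8 + 0.9·40 = 44; r = 38.8 − 44 = -5.2
x=45: ŷ = 8 + 0.9·45 = 48.5; r = 54.3 − 48.5 = 5.8
x=50: ŷ = 8 + 0.9·50 = 53; r = 52 − 53 = -1
x=55: ŷ = 8 + 0.9·55 = 57.5; r = 52.5 − 57.5 = -5
x=60: ŷ = 8 + 0.9·60 = 62; r = 65 − 62 = 3
SSE = 2.56 + 16 + 27.04 + 33.64 + 1 + 25 + 9 = 114.24
s = √(114.24/5) = √22.848 ≈ 4.78

s = 4.78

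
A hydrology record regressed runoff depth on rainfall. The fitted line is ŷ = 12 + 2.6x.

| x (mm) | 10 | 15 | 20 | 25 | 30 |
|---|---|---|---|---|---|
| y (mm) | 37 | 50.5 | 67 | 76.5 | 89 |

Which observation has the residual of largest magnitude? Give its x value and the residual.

x = 20, e = 3

x=10: ŷ = 12 + 2.6·10 = 38; e = 37 − 38 = -1
x=15: ŷ = 12 + 2.6·15 = 51; e = 50.5 − 51 = -0.5
x=20: ŷ = 12 + 2.6·20 = 64; e = 67 − 64 = 3
x=25: ŷ = 12 + 2.6·25 = 77; e = 76.5 − 77 = -0.5
x=30: ŷ = 12 + 2.6·30 = 90; e = 89 − 90 = -1
Largest |e| is 3 at x = 20, residual 3.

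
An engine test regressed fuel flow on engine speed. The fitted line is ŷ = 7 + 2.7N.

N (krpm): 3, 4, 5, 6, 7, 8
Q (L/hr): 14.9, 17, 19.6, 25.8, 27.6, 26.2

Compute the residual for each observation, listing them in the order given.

N=3: ŷ = 7 + 2.7·3 = 15.1; r = 14.9 − 15.1 = -0.2
N=4: ŷ = 7 + 2.7·4 = 17.8; r = 17 − 17.8 = -0.8
N=5: ŷ = 7 + 2.7·5 = 20.5; r = 19.6 − 20.5 = -0.9
N=6: ŷ = 7 + 2.7·6 = 23.2; r = 25.8 − 23.2 = 2.6
N=7: ŷ = 7 + 2.7·7 = 25.9; r = 27.6 − 25.9 = 1.7
N=8: ŷ = 7 + 2.7·8 = 28.6; r = 26.2 − 28.6 = -2.4

-0.2, -0.8, -0.9, 2.6, 1.7, -2.4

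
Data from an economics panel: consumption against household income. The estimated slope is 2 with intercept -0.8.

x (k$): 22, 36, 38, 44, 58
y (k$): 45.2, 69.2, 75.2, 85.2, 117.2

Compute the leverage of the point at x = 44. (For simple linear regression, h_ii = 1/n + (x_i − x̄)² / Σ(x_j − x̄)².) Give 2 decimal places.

h = 0.23

x̄ = (22 + 36 + 38 + 44 + 58)/5 = 39.6
Σ(x − x̄)² = 309.76 + 12.96 + 2.56 + 19.36 + 338.56 = 683.2
h = 1/5 + (4.4)²/683.2 = 0.2 + 0.0283372 = 0.23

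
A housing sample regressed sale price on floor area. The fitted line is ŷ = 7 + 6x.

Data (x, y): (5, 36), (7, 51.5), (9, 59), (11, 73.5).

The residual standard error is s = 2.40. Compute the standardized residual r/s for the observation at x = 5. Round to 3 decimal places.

-0.417

ŷ = 7 + 6·5 = 37
r = 36 − 37 = -1
r/s = -1 / 2.40 = -0.417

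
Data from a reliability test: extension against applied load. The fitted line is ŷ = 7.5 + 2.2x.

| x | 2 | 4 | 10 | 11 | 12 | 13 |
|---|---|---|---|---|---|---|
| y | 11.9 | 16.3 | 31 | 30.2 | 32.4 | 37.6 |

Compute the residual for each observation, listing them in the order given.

0, 0, 1.5, -1.5, -1.5, 1.5

x=2: ŷ = 7.5 + 2.2·2 = 11.9; r = 11.9 − 11.9 = 0
x=4: ŷ = 7.5 + 2.2·4 = 16.3; r = 16.3 − 16.3 = 0
x=10: ŷ = 7.5 + 2.2·10 = 29.5; r = 31 − 29.5 = 1.5
x=11: ŷ = 7.5 + 2.2·11 = 31.7; r = 30.2 − 31.7 = -1.5
x=12: ŷ = 7.5 + 2.2·12 = 33.9; r = 32.4 − 33.9 = -1.5
x=13: ŷ = 7.5 + 2.2·13 = 36.1; r = 37.6 − 36.1 = 1.5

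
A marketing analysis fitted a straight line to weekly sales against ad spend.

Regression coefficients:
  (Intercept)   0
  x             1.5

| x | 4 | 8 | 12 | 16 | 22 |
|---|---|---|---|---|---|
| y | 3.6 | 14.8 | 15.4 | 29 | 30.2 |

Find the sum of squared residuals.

x=4: ŷ = 1.5·4 = 6; r = 3.6 − 6 = -2.4
x=8: ŷ = 1.5·8 = 12; r = 14.8 − 12 = 2.8
x=12: ŷ = 1.5·12 = 18; r = 15.4 − 18 = -2.6
x=16: ŷ = 1.5·16 = 24; r = 29 − 24 = 5
x=22: ŷ = 1.5·22 = 33; r = 30.2 − 33 = -2.8
SSE = 5.76 + 7.84 + 6.76 + 25 + 7.84 = 53.2

SSE = 53.2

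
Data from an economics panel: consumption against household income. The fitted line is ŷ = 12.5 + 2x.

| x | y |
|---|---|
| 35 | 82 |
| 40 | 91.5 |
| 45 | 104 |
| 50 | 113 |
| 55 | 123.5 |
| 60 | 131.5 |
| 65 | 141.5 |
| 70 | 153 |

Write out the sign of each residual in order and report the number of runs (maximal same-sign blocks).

x=35: ŷ = 12.5 + 2·35 = 82.5; e = 82 − 82.5 = -0.5
x=40: ŷ = 12.5 + 2·40 = 92.5; e = 91.5 − 92.5 = -1
x=45: ŷ = 12.5 + 2·45 = 102.5; e = 104 − 102.5 = 1.5
x=50: ŷ = 12.5 + 2·50 = 112.5; e = 113 − 112.5 = 0.5
x=55: ŷ = 12.5 + 2·55 = 122.5; e = 123.5 − 122.5 = 1
x=60: ŷ = 12.5 + 2·60 = 132.5; e = 131.5 − 132.5 = -1
x=65: ŷ = 12.5 + 2·65 = 142.5; e = 141.5 − 142.5 = -1
x=70: ŷ = 12.5 + 2·70 = 152.5; e = 153 − 152.5 = 0.5
Signs: − − + + + − − +
Runs: −×2, +×3, −×2, +×1 → 4

4 runs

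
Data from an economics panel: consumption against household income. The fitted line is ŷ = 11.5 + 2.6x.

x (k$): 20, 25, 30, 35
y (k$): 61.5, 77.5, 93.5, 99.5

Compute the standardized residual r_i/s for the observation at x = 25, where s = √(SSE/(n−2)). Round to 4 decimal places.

0.2582

x=20: ŷ = 11.5 + 2.6·20 = 63.5; r = 61.5 − 63.5 = -2
x=25: ŷ = 11.5 + 2.6·25 = 76.5; r = 77.5 − 76.5 = 1
x=30: ŷ = 11.5 + 2.6·30 = 89.5; r = 93.5 − 89.5 = 4
x=35: ŷ = 11.5 + 2.6·35 = 102.5; r = 99.5 − 102.5 = -3
SSE = 4 + 1 + 16 + 9 = 30
s = √(30/2) = 3.87298
r/s = 1 / 3.87298 = 0.2582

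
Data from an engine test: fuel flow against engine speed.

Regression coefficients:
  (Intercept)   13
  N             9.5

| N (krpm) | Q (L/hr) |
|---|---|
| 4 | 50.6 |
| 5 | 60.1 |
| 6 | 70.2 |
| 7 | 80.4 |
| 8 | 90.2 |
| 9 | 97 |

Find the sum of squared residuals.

N=4: Q̂ = 13 + 9.5·4 = 51; e = 50.6 − 51 = -0.4
N=5: Q̂ = 13 + 9.5·5 = 60.5; e = 60.1 − 60.5 = -0.4
N=6: Q̂ = 13 + 9.5·6 = 70; e = 70.2 − 70 = 0.2
N=7: Q̂ = 13 + 9.5·7 = 79.5; e = 80.4 − 79.5 = 0.9
N=8: Q̂ = 13 + 9.5·8 = 89; e = 90.2 − 89 = 1.2
N=9: Q̂ = 13 + 9.5·9 = 98.5; e = 97 − 98.5 = -1.5
SSE = 0.16 + 0.16 + 0.04 + 0.81 + 1.44 + 2.25 = 4.86

SSE = 4.86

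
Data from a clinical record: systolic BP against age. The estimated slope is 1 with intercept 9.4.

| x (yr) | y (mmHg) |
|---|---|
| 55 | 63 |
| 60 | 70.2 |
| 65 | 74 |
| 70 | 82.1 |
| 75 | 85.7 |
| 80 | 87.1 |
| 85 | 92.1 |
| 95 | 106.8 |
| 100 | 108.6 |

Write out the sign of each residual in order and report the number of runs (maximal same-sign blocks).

7 runs

x=55: ŷ = 9.4 + 55 = 64.4; e = 63 − 64.4 = -1.4
x=60: ŷ = 9.4 + 60 = 69.4; e = 70.2 − 69.4 = 0.8
x=65: ŷ = 9.4 + 65 = 74.4; e = 74 − 74.4 = -0.4
x=70: ŷ = 9.4 + 70 = 79.4; e = 82.1 − 79.4 = 2.7
x=75: ŷ = 9.4 + 75 = 84.4; e = 85.7 − 84.4 = 1.3
x=80: ŷ = 9.4 + 80 = 89.4; e = 87.1 − 89.4 = -2.3
x=85: ŷ = 9.4 + 85 = 94.4; e = 92.1 − 94.4 = -2.3
x=95: ŷ = 9.4 + 95 = 104.4; e = 106.8 − 104.4 = 2.4
x=100: ŷ = 9.4 + 100 = 109.4; e = 108.6 − 109.4 = -0.8
Signs: − + − + + − − + −
Runs: −×1, +×1, −×1, +×2, −×2, +×1, −×1 → 7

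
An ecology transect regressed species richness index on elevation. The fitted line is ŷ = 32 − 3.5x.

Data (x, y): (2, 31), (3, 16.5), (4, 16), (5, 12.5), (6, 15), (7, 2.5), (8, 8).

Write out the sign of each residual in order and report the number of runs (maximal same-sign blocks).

x=2: ŷ = 32 − 3.5·2 = 25; e = 31 − 25 = 6
x=3: ŷ = 32 − 3.5·3 = 21.5; e = 16.5 − 21.5 = -5
x=4: ŷ = 32 − 3.5·4 = 18; e = 16 − 18 = -2
x=5: ŷ = 32 − 3.5·5 = 14.5; e = 12.5 − 14.5 = -2
x=6: ŷ = 32 − 3.5·6 = 11; e = 15 − 11 = 4
x=7: ŷ = 32 − 3.5·7 = 7.5; e = 2.5 − 7.5 = -5
x=8: ŷ = 32 − 3.5·8 = 4; e = 8 − 4 = 4
Signs: + − − − + − +
Runs: +×1, −×3, +×1, −×1, +×1 → 5

5 runs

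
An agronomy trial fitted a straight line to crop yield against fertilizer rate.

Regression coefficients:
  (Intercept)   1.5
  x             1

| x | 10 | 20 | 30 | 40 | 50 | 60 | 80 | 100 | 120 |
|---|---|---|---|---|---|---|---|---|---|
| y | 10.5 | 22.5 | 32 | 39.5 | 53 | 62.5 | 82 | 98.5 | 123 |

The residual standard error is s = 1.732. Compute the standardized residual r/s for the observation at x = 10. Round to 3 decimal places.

-0.577

ŷ = 1.5 + 10 = 11.5
r = 10.5 − 11.5 = -1
r/s = -1 / 1.732 = -0.577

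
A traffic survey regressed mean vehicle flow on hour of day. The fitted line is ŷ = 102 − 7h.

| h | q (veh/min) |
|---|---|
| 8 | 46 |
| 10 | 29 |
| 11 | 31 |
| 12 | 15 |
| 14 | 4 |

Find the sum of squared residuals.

h=8: ŷ = 102 − 7·8 = 46; e = 46 − 46 = 0
h=10: ŷ = 102 − 7·10 = 32; e = 29 − 32 = -3
h=11: ŷ = 102 − 7·11 = 25; e = 31 − 25 = 6
h=12: ŷ = 102 − 7·12 = 18; e = 15 − 18 = -3
h=14: ŷ = 102 − 7·14 = 4; e = 4 − 4 = 0
SSE = 0 + 9 + 36 + 9 + 0 = 54

SSE = 54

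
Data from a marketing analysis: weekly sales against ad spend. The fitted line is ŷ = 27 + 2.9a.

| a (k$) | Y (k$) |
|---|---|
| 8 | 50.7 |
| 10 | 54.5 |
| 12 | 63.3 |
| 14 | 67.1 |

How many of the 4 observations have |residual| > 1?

a=8: ŷ = 27 + 2.9·8 = 50.2; e = 50.7 − 50.2 = 0.5
a=10: ŷ = 27 + 2.9·10 = 56; e = 54.5 − 56 = -1.5
a=12: ŷ = 27 + 2.9·12 = 61.8; e = 63.3 − 61.8 = 1.5
a=14: ŷ = 27 + 2.9·14 = 67.6; e = 67.1 − 67.6 = -0.5
|e| > 1: a=10 (|e|=1.5), a=12 (|e|=1.5) → 2

2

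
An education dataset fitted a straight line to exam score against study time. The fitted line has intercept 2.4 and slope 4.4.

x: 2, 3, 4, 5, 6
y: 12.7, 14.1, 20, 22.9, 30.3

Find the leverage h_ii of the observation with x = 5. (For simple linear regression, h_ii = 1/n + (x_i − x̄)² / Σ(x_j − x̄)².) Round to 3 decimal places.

h = 0.300

x̄ = (2 + 3 + 4 + 5 + 6)/5 = 4
Σ(x − x̄)² = 4 + 1 + 0 + 1 + 4 = 10
h = 1/5 + (1)²/10 = 0.2 + 0.1 = 0.300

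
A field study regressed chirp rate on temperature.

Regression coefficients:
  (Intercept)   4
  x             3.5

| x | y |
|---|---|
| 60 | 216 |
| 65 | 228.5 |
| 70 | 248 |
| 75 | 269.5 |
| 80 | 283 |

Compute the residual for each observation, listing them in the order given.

2, -3, -1, 3, -1

x=60: ŷ = 4 + 3.5·60 = 214; e = 216 − 214 = 2
x=65: ŷ = 4 + 3.5·65 = 231.5; e = 228.5 − 231.5 = -3
x=70: ŷ = 4 + 3.5·70 = 249; e = 248 − 249 = -1
x=75: ŷ = 4 + 3.5·75 = 266.5; e = 269.5 − 266.5 = 3
x=80: ŷ = 4 + 3.5·80 = 284; e = 283 − 284 = -1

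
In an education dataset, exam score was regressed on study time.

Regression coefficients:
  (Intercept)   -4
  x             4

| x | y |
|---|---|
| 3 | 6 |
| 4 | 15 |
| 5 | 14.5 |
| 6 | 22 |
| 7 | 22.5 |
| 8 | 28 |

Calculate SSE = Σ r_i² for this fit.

SSE = 21.5

x=3: ŷ = -4 + 4·3 = 8; r = 6 − 8 = -2
x=4: ŷ = -4 + 4·4 = 12; r = 15 − 12 = 3
x=5: ŷ = -4 + 4·5 = 16; r = 14.5 − 16 = -1.5
x=6: ŷ = -4 + 4·6 = 20; r = 22 − 20 = 2
x=7: ŷ = -4 + 4·7 = 24; r = 22.5 − 24 = -1.5
x=8: ŷ = -4 + 4·8 = 28; r = 28 − 28 = 0
SSE = 4 + 9 + 2.25 + 4 + 2.25 + 0 = 21.5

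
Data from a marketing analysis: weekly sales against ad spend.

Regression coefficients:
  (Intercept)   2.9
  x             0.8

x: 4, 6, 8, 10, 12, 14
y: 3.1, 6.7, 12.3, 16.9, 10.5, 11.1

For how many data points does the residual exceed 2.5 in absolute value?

4

x=4: ŷ = 2.9 + 0.8·4 = 6.1; e = 3.1 − 6.1 = -3
x=6: ŷ = 2.9 + 0.8·6 = 7.7; e = 6.7 − 7.7 = -1
x=8: ŷ = 2.9 + 0.8·8 = 9.3; e = 12.3 − 9.3 = 3
x=10: ŷ = 2.9 + 0.8·10 = 10.9; e = 16.9 − 10.9 = 6
x=12: ŷ = 2.9 + 0.8·12 = 12.5; e = 10.5 − 12.5 = -2
x=14: ŷ = 2.9 + 0.8·14 = 14.1; e = 11.1 − 14.1 = -3
|e| > 2.5: x=4 (|e|=3), x=8 (|e|=3), x=10 (|e|=6), x=14 (|e|=3) → 4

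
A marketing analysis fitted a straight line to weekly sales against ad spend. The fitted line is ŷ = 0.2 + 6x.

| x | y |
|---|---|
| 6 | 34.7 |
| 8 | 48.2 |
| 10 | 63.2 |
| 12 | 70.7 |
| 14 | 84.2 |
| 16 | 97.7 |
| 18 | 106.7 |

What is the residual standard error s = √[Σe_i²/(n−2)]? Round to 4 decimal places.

x=6: ŷ = 0.2 + 6·6 = 36.2; e = 34.7 − 36.2 = -1.5
x=8: ŷ = 0.2 + 6·8 = 48.2; e = 48.2 − 48.2 = 0
x=10: ŷ = 0.2 + 6·10 = 60.2; e = 63.2 − 60.2 = 3
x=12: ŷ = 0.2 + 6·12 = 72.2; e = 70.7 − 72.2 = -1.5
x=14: ŷ = 0.2 + 6·14 = 84.2; e = 84.2 − 84.2 = 0
x=16: ŷ = 0.2 + 6·16 = 96.2; e = 97.7 − 96.2 = 1.5
x=18: ŷ = 0.2 + 6·18 = 108.2; e = 106.7 − 108.2 = -1.5
SSE = 2.25 + 0 + 9 + 2.25 + 0 + 2.25 + 2.25 = 18
s = √(18/5) = √3.6 ≈ 1.8974

s = 1.8974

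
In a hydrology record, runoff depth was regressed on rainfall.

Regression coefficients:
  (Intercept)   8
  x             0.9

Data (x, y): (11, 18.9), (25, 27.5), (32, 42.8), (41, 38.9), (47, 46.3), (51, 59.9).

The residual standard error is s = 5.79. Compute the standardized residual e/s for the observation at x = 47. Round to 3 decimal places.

ŷ = 8 + 0.9·47 = 50.3
e = 46.3 − 50.3 = -4
e/s = -4 / 5.79 = -0.691

-0.691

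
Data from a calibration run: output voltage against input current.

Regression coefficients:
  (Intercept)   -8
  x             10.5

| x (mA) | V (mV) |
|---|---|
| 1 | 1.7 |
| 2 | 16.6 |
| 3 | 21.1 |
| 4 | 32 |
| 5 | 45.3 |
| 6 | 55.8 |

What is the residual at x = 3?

V̂ = -8 + 10.5·3 = 23.5
e = 21.1 − 23.5 = -2.4

e = -2.4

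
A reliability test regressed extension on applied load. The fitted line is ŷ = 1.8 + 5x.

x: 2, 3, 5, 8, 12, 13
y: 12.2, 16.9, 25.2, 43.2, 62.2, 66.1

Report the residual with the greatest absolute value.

x=2: ŷ = 1.8 + 5·2 = 11.8; r = 12.2 − 11.8 = 0.4
x=3: ŷ = 1.8 + 5·3 = 16.8; r = 16.9 − 16.8 = 0.1
x=5: ŷ = 1.8 + 5·5 = 26.8; r = 25.2 − 26.8 = -1.6
x=8: ŷ = 1.8 + 5·8 = 41.8; r = 43.2 − 41.8 = 1.4
x=12: ŷ = 1.8 + 5·12 = 61.8; r = 62.2 − 61.8 = 0.4
x=13: ŷ = 1.8 + 5·13 = 66.8; r = 66.1 − 66.8 = -0.7
Largest |r| is 1.6 at x = 5, residual -1.6.

r = -1.6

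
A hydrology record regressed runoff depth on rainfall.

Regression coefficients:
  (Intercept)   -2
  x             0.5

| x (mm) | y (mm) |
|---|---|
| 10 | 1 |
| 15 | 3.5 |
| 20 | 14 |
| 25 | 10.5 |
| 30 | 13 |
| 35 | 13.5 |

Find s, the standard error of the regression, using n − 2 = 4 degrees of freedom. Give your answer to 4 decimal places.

x=10: ŷ = -2 + 0.5·10 = 3; e = 1 − 3 = -2
x=15: ŷ = -2 + 0.5·15 = 5.5; e = 3.5 − 5.5 = -2
x=20: ŷ = -2 + 0.5·20 = 8; e = 14 − 8 = 6
x=25: ŷ = -2 + 0.5·25 = 10.5; e = 10.5 − 10.5 = 0
x=30: ŷ = -2 + 0.5·30 = 13; e = 13 − 13 = 0
x=35: ŷ = -2 + 0.5·35 = 15.5; e = 13.5 − 15.5 = -2
SSE = 4 + 4 + 36 + 0 + 0 + 4 = 48
s = √(48/4) = √12 ≈ 3.4641

s = 3.4641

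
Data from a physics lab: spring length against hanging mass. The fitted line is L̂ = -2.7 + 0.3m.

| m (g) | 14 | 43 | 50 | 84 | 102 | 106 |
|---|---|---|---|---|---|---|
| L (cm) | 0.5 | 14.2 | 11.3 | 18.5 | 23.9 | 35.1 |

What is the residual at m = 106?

L̂ = -2.7 + 0.3·106 = 29.1
e = 35.1 − 29.1 = 6

e = 6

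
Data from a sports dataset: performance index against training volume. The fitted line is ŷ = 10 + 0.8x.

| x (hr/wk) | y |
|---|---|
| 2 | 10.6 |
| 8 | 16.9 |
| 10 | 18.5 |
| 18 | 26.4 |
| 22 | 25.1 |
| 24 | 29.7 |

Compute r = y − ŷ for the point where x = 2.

r = -1

ŷ = 10 + 0.8·2 = 11.6
r = 10.6 − 11.6 = -1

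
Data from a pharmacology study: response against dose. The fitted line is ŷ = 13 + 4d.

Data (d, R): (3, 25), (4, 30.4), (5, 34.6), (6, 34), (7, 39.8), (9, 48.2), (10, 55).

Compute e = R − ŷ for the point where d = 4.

ŷ = 13 + 4·4 = 29
e = 30.4 − 29 = 1.4

e = 1.4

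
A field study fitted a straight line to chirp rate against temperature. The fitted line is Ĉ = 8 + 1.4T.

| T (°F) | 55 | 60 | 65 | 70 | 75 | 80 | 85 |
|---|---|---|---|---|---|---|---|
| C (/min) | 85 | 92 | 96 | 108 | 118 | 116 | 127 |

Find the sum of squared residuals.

SSE = 54

T=55: Ĉ = 8 + 1.4·55 = 85; r = 85 − 85 = 0
T=60: Ĉ = 8 + 1.4·60 = 92; r = 92 − 92 = 0
T=65: Ĉ = 8 + 1.4·65 = 99; r = 96 − 99 = -3
T=70: Ĉ = 8 + 1.4·70 = 106; r = 108 − 106 = 2
T=75: Ĉ = 8 + 1.4·75 = 113; r = 118 − 113 = 5
T=80: Ĉ = 8 + 1.4·80 = 120; r = 116 − 120 = -4
T=85: Ĉ = 8 + 1.4·85 = 127; r = 127 − 127 = 0
SSE = 0 + 0 + 9 + 4 + 25 + 16 + 0 = 54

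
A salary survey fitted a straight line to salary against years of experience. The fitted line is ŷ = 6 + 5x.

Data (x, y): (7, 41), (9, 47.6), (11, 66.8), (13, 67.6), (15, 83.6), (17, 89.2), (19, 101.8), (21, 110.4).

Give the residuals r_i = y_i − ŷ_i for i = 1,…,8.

0, -3.4, 5.8, -3.4, 2.6, -1.8, 0.8, -0.6

x=7: ŷ = 6 + 5·7 = 41; r = 41 − 41 = 0
x=9: ŷ = 6 + 5·9 = 51; r = 47.6 − 51 = -3.4
x=11: ŷ = 6 + 5·11 = 61; r = 66.8 − 61 = 5.8
x=13: ŷ = 6 + 5·13 = 71; r = 67.6 − 71 = -3.4
x=15: ŷ = 6 + 5·15 = 81; r = 83.6 − 81 = 2.6
x=17: ŷ = 6 + 5·17 = 91; r = 89.2 − 91 = -1.8
x=19: ŷ = 6 + 5·19 = 101; r = 101.8 − 101 = 0.8
x=21: ŷ = 6 + 5·21 = 111; r = 110.4 − 111 = -0.6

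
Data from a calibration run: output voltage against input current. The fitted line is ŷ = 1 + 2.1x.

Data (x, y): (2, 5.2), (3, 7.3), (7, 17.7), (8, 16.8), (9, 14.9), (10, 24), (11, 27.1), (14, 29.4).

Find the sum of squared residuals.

SSE = 44

x=2: ŷ = 1 + 2.1·2 = 5.2; r = 5.2 − 5.2 = 0
x=3: ŷ = 1 + 2.1·3 = 7.3; r = 7.3 − 7.3 = 0
x=7: ŷ = 1 + 2.1·7 = 15.7; r = 17.7 − 15.7 = 2
x=8: ŷ = 1 + 2.1·8 = 17.8; r = 16.8 − 17.8 = -1
x=9: ŷ = 1 + 2.1·9 = 19.9; r = 14.9 − 19.9 = -5
x=10: ŷ = 1 + 2.1·10 = 22; r = 24 − 22 = 2
x=11: ŷ = 1 + 2.1·11 = 24.1; r = 27.1 − 24.1 = 3
x=14: ŷ = 1 + 2.1·14 = 30.4; r = 29.4 − 30.4 = -1
SSE = 0 + 0 + 4 + 1 + 25 + 4 + 9 + 1 = 44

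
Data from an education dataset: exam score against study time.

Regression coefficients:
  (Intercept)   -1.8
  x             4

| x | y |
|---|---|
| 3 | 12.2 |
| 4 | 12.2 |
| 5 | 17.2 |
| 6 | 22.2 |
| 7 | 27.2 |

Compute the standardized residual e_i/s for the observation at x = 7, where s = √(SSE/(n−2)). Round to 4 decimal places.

x=3: ŷ = -1.8 + 4·3 = 10.2; e = 12.2 − 10.2 = 2
x=4: ŷ = -1.8 + 4·4 = 14.2; e = 12.2 − 14.2 = -2
x=5: ŷ = -1.8 + 4·5 = 18.2; e = 17.2 − 18.2 = -1
x=6: ŷ = -1.8 + 4·6 = 22.2; e = 22.2 − 22.2 = 0
x=7: ŷ = -1.8 + 4·7 = 26.2; e = 27.2 − 26.2 = 1
SSE = 4 + 4 + 1 + 0 + 1 = 10
s = √(10/3) = 1.82574
e/s = 1 / 1.82574 = 0.5477

0.5477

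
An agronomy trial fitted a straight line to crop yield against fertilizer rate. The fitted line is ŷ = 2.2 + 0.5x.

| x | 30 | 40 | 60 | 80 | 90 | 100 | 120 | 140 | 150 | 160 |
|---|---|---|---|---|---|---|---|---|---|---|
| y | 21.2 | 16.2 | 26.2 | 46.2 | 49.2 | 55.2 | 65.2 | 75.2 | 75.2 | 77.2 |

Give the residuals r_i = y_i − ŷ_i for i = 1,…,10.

x=30: ŷ = 2.2 + 0.5·30 = 17.2; r = 21.2 − 17.2 = 4
x=40: ŷ = 2.2 + 0.5·40 = 22.2; r = 16.2 − 22.2 = -6
x=60: ŷ = 2.2 + 0.5·60 = 32.2; r = 26.2 − 32.2 = -6
x=80: ŷ = 2.2 + 0.5·80 = 42.2; r = 46.2 − 42.2 = 4
x=90: ŷ = 2.2 + 0.5·90 = 47.2; r = 49.2 − 47.2 = 2
x=100: ŷ = 2.2 + 0.5·100 = 52.2; r = 55.2 − 52.2 = 3
x=120: ŷ = 2.2 + 0.5·120 = 62.2; r = 65.2 − 62.2 = 3
x=140: ŷ = 2.2 + 0.5·140 = 72.2; r = 75.2 − 72.2 = 3
x=150: ŷ = 2.2 + 0.5·150 = 77.2; r = 75.2 − 77.2 = -2
x=160: ŷ = 2.2 + 0.5·160 = 82.2; r = 77.2 − 82.2 = -5

4, -6, -6, 4, 2, 3, 3, 3, -2, -5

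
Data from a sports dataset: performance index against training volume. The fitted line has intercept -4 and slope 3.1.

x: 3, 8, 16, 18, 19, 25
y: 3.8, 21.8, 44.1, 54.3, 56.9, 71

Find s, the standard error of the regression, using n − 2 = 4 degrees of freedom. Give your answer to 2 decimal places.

x=3: ŷ = -4 + 3.1·3 = 5.3; r = 3.8 − 5.3 = -1.5
x=8: ŷ = -4 + 3.1·8 = 20.8; r = 21.8 − 20.8 = 1
x=16: ŷ = -4 + 3.1·16 = 45.6; r = 44.1 − 45.6 = -1.5
x=18: ŷ = -4 + 3.1·18 = 51.8; r = 54.3 − 51.8 = 2.5
x=19: ŷ = -4 + 3.1·19 = 54.9; r = 56.9 − 54.9 = 2
x=25: ŷ = -4 + 3.1·25 = 73.5; r = 71 − 73.5 = -2.5
SSE = 2.25 + 1 + 2.25 + 6.25 + 4 + 6.25 = 22
s = √(22/4) = √5.5 ≈ 2.35

s = 2.35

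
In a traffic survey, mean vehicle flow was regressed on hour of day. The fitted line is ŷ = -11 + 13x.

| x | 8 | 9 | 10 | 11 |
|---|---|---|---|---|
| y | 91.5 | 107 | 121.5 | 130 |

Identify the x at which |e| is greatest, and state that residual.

x = 10, e = 2.5

x=8: ŷ = -11 + 13·8 = 93; e = 91.5 − 93 = -1.5
x=9: ŷ = -11 + 13·9 = 106; e = 107 − 106 = 1
x=10: ŷ = -11 + 13·10 = 119; e = 121.5 − 119 = 2.5
x=11: ŷ = -11 + 13·11 = 132; e = 130 − 132 = -2
Largest |e| is 2.5 at x = 10, residual 2.5.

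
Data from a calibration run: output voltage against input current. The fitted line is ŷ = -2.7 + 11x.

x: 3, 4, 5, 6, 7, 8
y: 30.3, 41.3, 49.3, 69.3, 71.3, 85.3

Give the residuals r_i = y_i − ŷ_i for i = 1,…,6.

0, 0, -3, 6, -3, 0

x=3: ŷ = -2.7 + 11·3 = 30.3; r = 30.3 − 30.3 = 0
x=4: ŷ = -2.7 + 11·4 = 41.3; r = 41.3 − 41.3 = 0
x=5: ŷ = -2.7 + 11·5 = 52.3; r = 49.3 − 52.3 = -3
x=6: ŷ = -2.7 + 11·6 = 63.3; r = 69.3 − 63.3 = 6
x=7: ŷ = -2.7 + 11·7 = 74.3; r = 71.3 − 74.3 = -3
x=8: ŷ = -2.7 + 11·8 = 85.3; r = 85.3 − 85.3 = 0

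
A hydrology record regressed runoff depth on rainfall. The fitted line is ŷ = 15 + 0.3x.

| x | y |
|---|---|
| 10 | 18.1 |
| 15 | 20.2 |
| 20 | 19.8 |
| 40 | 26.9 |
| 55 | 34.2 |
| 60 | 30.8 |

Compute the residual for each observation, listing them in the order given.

x=10: ŷ = 15 + 0.3·10 = 18; r = 18.1 − 18 = 0.1
x=15: ŷ = 15 + 0.3·15 = 19.5; r = 20.2 − 19.5 = 0.7
x=20: ŷ = 15 + 0.3·20 = 21; r = 19.8 − 21 = -1.2
x=40: ŷ = 15 + 0.3·40 = 27; r = 26.9 − 27 = -0.1
x=55: ŷ = 15 + 0.3·55 = 31.5; r = 34.2 − 31.5 = 2.7
x=60: ŷ = 15 + 0.3·60 = 33; r = 30.8 − 33 = -2.2

0.1, 0.7, -1.2, -0.1, 2.7, -2.2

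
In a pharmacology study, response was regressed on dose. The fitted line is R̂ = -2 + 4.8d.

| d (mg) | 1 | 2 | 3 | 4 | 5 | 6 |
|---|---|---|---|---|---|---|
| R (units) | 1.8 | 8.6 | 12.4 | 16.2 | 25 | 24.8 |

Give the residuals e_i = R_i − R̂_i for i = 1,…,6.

-1, 1, 0, -1, 3, -2

d=1: R̂ = -2 + 4.8·1 = 2.8; e = 1.8 − 2.8 = -1
d=2: R̂ = -2 + 4.8·2 = 7.6; e = 8.6 − 7.6 = 1
d=3: R̂ = -2 + 4.8·3 = 12.4; e = 12.4 − 12.4 = 0
d=4: R̂ = -2 + 4.8·4 = 17.2; e = 16.2 − 17.2 = -1
d=5: R̂ = -2 + 4.8·5 = 22; e = 25 − 22 = 3
d=6: R̂ = -2 + 4.8·6 = 26.8; e = 24.8 − 26.8 = -2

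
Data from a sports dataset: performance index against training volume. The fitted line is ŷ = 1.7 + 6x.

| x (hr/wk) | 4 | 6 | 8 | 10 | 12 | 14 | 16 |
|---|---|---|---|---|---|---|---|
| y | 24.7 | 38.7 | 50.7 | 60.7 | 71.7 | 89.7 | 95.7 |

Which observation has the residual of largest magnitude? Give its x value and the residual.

x = 14, e = 4

x=4: ŷ = 1.7 + 6·4 = 25.7; e = 24.7 − 25.7 = -1
x=6: ŷ = 1.7 + 6·6 = 37.7; e = 38.7 − 37.7 = 1
x=8: ŷ = 1.7 + 6·8 = 49.7; e = 50.7 − 49.7 = 1
x=10: ŷ = 1.7 + 6·10 = 61.7; e = 60.7 − 61.7 = -1
x=12: ŷ = 1.7 + 6·12 = 73.7; e = 71.7 − 73.7 = -2
x=14: ŷ = 1.7 + 6·14 = 85.7; e = 89.7 − 85.7 = 4
x=16: ŷ = 1.7 + 6·16 = 97.7; e = 95.7 − 97.7 = -2
Largest |e| is 4 at x = 14, residual 4.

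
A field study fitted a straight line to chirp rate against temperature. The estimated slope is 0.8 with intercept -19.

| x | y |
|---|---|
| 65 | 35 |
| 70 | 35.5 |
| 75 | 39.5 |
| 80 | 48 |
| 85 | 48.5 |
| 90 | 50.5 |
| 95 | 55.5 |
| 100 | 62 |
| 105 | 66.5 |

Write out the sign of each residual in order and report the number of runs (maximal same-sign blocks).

x=65: ŷ = -19 + 0.8·65 = 33; e = 35 − 33 = 2
x=70: ŷ = -19 + 0.8·70 = 37; e = 35.5 − 37 = -1.5
x=75: ŷ = -19 + 0.8·75 = 41; e = 39.5 − 41 = -1.5
x=80: ŷ = -19 + 0.8·80 = 45; e = 48 − 45 = 3
x=85: ŷ = -19 + 0.8·85 = 49; e = 48.5 − 49 = -0.5
x=90: ŷ = -19 + 0.8·90 = 53; e = 50.5 − 53 = -2.5
x=95: ŷ = -19 + 0.8·95 = 57; e = 55.5 − 57 = -1.5
x=100: ŷ = -19 + 0.8·100 = 61; e = 62 − 61 = 1
x=105: ŷ = -19 + 0.8·105 = 65; e = 66.5 − 65 = 1.5
Signs: + − − + − − − + +
Runs: +×1, −×2, +×1, −×3, +×2 → 5

5 runs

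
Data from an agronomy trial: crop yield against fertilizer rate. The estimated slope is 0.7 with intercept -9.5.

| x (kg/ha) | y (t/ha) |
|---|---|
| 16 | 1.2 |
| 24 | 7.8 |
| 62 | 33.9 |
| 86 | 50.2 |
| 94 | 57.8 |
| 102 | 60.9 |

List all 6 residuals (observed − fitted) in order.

x=16: ŷ = -9.5 + 0.7·16 = 1.7; r = 1.2 − 1.7 = -0.5
x=24: ŷ = -9.5 + 0.7·24 = 7.3; r = 7.8 − 7.3 = 0.5
x=62: ŷ = -9.5 + 0.7·62 = 33.9; r = 33.9 − 33.9 = 0
x=86: ŷ = -9.5 + 0.7·86 = 50.7; r = 50.2 − 50.7 = -0.5
x=94: ŷ = -9.5 + 0.7·94 = 56.3; r = 57.8 − 56.3 = 1.5
x=102: ŷ = -9.5 + 0.7·102 = 61.9; r = 60.9 − 61.9 = -1

-0.5, 0.5, 0, -0.5, 1.5, -1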